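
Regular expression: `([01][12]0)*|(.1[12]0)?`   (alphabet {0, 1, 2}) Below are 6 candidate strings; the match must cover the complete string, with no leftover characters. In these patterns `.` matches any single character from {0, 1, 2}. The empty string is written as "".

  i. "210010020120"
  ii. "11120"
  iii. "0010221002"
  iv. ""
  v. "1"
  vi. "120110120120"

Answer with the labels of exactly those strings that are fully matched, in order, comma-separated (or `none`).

iv, vi

i → no match
ii → no match
iii → no match
iv → match
v → no match
vi → match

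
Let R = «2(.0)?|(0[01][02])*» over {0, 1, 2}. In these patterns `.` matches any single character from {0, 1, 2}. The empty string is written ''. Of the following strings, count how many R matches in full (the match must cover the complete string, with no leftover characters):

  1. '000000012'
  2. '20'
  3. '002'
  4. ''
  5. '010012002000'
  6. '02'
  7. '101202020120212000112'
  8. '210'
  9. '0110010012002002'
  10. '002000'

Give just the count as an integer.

1 → match
2 → no match
3 → match
4 → match
5 → match
6 → no match
7 → no match
8 → match
9 → no match
10 → match
Total matched: 6

6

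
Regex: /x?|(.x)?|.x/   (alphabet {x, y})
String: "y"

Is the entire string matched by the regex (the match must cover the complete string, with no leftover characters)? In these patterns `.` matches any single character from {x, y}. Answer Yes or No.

No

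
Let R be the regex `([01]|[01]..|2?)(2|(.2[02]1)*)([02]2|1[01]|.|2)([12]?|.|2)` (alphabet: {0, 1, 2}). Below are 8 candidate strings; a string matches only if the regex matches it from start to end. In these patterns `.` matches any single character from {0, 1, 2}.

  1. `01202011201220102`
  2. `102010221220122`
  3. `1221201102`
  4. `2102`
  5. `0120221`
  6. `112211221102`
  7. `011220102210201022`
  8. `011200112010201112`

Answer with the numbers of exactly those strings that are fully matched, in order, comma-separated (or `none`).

1 → match
2 → match
3. `1221201102` → match
4. `2102` → match
5. `0120221` → no match
6. `112211221102` → match
7 → match
8 → no match

1, 2, 3, 4, 6, 7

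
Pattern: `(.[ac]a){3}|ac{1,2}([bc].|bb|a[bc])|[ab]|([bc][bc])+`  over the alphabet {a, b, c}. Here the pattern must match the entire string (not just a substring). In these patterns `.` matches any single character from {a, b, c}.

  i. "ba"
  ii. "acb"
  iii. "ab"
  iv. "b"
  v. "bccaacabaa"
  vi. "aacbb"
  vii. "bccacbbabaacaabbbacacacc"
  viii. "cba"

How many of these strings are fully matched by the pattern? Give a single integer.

1

i → no match
ii → no match
iii → no match
iv → match
v → no match
vi → no match
vii → no match
viii → no match
Total matched: 1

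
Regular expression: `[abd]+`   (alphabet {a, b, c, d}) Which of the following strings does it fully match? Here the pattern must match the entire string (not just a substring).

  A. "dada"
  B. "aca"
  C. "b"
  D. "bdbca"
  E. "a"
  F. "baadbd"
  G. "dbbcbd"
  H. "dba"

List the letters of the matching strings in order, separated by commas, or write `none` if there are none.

A, C, E, F, H

A → match
B → no match
C → match
D → no match
E → match
F → match
G → no match
H → match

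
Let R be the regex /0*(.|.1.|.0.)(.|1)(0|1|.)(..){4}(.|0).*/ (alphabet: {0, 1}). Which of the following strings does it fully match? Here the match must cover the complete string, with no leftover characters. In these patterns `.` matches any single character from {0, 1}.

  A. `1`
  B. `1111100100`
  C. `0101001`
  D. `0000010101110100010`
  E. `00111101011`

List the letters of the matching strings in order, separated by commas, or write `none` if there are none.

D

A. `1` → no match
B. `1111100100` → no match
C. `0101001` → no match
D → match
E. `00111101011` → no match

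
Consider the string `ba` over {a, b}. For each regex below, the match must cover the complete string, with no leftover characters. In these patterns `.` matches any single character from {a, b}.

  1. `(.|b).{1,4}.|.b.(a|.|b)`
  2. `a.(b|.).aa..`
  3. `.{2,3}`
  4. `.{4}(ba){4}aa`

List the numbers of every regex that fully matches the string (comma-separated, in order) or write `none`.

1 → no match
2 → no match — must start with `a`
3 → match
4 → no match — must end with `baaa`

3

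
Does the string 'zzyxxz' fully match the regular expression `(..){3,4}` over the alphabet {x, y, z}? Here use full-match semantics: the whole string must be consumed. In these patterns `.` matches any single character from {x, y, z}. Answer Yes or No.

Yes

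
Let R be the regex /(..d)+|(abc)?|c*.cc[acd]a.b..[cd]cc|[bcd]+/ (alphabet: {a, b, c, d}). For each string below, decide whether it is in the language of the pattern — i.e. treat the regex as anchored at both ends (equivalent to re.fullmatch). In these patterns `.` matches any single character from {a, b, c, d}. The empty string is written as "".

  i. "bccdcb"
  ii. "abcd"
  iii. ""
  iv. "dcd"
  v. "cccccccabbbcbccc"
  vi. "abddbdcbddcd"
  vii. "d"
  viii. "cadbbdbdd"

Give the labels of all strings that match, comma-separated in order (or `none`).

i, iii, iv, vi, vii, viii

i. "bccdcb" → match
ii. "abcd" → no match
iii. "" → match
iv. "dcd" → match
v → no match
vi. "abddbdcbddcd" → match
vii. "d" → match
viii. "cadbbdbdd" → match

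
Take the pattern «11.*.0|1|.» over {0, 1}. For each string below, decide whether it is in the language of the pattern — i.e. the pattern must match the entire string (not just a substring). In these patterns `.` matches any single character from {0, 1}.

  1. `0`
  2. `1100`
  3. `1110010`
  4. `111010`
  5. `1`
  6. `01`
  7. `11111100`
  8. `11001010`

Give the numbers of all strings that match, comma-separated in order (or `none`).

1, 2, 3, 4, 5, 7, 8

1 → match
2 → match
3 → match
4 → match
5 → match
6 → no match
7 → match
8 → match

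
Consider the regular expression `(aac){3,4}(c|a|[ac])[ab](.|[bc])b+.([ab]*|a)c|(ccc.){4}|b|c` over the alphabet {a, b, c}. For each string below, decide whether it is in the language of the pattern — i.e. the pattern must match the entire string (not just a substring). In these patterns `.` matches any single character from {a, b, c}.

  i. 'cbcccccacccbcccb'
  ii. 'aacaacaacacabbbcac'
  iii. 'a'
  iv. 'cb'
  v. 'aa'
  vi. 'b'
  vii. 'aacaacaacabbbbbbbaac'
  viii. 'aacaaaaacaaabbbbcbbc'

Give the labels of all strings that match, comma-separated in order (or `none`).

i → no match
ii → no match
iii. 'a' → no match
iv. 'cb' → no match
v. 'aa' → no match
vi. 'b' → match
vii → match
viii → no match

vi, vii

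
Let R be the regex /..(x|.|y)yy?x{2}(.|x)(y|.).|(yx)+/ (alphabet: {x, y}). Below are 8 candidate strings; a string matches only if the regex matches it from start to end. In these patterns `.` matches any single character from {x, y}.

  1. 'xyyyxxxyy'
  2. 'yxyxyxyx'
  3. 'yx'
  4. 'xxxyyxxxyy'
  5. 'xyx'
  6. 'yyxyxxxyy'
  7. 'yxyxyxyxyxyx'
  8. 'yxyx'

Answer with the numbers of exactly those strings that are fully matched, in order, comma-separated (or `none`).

1 → match
2 → match
3 → match
4 → match
5 → no match
6 → match
7 → match
8 → match

1, 2, 3, 4, 6, 7, 8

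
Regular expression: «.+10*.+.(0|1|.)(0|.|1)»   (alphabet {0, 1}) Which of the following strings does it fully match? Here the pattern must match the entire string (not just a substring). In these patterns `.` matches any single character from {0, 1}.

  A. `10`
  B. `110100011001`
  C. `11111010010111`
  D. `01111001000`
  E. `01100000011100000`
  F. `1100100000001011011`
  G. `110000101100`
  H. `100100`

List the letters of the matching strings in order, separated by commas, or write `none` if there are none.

A → no match
B → match
C → match
D → match
E → match
F → match
G → match
H → no match

B, C, D, E, F, G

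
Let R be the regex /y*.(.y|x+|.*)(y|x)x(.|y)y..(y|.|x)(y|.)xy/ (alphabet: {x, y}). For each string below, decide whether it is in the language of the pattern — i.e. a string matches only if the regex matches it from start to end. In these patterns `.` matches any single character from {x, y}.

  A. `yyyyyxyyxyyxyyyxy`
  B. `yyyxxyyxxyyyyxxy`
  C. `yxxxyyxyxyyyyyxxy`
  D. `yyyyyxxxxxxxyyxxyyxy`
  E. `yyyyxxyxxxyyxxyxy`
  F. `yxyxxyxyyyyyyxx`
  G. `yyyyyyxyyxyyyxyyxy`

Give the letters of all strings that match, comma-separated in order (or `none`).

A, B, C, D, E, G

A → match
B → match
C → match
D → match
E → match
F → no match — must end with `xy`
G → match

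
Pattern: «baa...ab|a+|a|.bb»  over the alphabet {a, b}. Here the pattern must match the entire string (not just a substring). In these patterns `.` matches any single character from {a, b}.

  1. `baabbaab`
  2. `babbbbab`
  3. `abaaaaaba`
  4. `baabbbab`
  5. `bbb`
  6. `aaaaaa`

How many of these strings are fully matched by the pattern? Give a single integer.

4

1 → match
2 → no match
3 → no match
4 → match
5 → match
6 → match
Total matched: 4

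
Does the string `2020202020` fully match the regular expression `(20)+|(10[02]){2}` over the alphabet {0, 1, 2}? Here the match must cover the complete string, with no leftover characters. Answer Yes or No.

Yes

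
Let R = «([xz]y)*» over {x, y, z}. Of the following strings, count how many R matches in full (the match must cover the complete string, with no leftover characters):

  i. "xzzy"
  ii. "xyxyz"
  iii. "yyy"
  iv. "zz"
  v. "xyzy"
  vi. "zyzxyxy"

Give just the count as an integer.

1

i → no match
ii → no match
iii → no match
iv → no match
v → match
vi → no match
Total matched: 1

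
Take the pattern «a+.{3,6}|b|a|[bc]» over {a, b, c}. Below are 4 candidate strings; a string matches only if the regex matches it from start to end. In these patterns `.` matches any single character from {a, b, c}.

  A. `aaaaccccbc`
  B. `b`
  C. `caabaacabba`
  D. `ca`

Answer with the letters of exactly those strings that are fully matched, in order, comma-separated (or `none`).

A. `aaaaccccbc` → match
B. `b` → match
C. `caabaacabba` → no match
D. `ca` → no match

A, B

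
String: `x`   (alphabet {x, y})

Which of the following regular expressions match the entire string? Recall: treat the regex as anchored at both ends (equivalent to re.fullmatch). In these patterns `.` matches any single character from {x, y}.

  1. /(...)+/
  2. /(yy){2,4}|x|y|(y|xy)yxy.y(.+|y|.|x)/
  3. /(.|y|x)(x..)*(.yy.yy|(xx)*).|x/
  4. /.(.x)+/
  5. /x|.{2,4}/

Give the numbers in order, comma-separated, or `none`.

1 → no match
2 → match
3 → match
4 → no match
5 → match

2, 3, 5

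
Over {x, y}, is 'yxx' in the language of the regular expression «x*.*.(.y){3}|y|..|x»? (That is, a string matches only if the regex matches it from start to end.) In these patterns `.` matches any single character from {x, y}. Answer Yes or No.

No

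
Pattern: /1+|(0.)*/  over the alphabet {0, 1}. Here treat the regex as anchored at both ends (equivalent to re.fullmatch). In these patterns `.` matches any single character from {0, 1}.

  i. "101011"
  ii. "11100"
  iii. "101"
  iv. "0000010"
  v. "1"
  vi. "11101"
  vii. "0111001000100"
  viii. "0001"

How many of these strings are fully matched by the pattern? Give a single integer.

i → no match
ii → no match
iii → no match
iv → no match
v → match
vi → no match
vii → no match
viii → match
Total matched: 2

2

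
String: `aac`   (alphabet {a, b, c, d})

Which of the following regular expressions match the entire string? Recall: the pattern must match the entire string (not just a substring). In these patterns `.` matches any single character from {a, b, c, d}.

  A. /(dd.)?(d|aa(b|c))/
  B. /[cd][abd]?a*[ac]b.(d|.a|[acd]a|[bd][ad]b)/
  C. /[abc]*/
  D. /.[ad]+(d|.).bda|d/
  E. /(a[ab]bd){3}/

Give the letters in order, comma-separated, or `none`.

A, C

A → match
B → no match
C → match
D → no match
E → no match — must end with `bd`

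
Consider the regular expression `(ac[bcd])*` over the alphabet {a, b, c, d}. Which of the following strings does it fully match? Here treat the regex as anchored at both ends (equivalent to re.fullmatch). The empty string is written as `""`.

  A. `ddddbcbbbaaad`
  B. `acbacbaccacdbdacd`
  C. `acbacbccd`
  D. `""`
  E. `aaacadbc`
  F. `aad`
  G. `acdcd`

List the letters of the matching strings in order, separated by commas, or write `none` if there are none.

A → no match
B → no match
C → no match
D → match
E → no match
F → no match
G → no match

D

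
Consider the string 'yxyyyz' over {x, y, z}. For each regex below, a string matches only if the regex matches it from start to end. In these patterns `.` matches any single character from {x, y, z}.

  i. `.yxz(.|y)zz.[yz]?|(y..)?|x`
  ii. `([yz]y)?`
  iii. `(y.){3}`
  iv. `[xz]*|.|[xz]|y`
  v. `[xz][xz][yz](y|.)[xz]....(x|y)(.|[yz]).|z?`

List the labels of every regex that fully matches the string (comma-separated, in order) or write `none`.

i → no match
ii → no match
iii → match
iv → no match
v → no match

iii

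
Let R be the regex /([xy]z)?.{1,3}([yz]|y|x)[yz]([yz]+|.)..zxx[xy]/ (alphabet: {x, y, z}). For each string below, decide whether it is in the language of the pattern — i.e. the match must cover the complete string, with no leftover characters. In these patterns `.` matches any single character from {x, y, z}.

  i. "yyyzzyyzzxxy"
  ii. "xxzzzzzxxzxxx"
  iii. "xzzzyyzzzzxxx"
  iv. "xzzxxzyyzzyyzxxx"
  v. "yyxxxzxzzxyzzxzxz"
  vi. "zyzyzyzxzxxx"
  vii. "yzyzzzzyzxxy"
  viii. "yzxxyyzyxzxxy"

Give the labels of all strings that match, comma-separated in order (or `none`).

i → match
ii → match
iii → match
iv → match
v → no match
vi → match
vii → match
viii → match

i, ii, iii, iv, vi, vii, viii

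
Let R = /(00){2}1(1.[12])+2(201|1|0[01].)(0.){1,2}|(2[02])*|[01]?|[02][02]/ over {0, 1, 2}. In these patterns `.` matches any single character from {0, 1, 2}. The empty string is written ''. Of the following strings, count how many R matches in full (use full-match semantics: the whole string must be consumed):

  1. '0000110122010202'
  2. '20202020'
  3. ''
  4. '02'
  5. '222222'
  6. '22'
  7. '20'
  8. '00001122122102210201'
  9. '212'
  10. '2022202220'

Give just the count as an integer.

9

1 → match
2 → match
3 → match
4 → match
5 → match
6 → match
7 → match
8 → match
9 → no match
10 → match
Total matched: 9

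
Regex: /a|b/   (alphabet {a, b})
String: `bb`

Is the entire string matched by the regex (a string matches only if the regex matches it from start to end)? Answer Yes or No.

No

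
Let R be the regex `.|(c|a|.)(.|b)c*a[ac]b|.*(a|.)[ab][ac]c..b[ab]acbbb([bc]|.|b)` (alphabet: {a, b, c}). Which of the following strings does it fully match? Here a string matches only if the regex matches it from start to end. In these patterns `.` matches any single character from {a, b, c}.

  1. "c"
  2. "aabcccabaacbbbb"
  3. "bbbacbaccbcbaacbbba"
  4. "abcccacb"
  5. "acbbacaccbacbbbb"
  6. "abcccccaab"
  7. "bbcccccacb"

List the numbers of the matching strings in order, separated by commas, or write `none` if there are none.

1, 2, 3, 4, 6, 7

1. "c" → match
2 → match
3 → match
4. "abcccacb" → match
5 → no match
6. "abcccccaab" → match
7. "bbcccccacb" → match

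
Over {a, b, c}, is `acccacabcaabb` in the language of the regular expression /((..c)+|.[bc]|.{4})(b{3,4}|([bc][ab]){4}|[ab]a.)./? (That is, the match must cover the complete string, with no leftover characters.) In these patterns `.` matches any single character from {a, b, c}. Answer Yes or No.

Yes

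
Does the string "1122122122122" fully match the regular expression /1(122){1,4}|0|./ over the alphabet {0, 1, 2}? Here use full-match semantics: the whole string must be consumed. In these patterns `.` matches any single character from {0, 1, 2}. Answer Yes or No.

Yes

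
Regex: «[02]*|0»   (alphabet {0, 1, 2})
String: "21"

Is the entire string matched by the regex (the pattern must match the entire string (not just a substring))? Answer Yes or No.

No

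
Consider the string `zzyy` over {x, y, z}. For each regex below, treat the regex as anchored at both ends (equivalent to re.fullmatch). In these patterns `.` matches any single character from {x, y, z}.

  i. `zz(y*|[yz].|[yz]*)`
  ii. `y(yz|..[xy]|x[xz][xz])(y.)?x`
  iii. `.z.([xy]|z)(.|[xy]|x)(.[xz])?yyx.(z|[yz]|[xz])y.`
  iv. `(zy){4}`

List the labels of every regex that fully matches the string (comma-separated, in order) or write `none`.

i

i → match
ii → no match — must start with `y`
iii → no match
iv → no match — must start with `zy`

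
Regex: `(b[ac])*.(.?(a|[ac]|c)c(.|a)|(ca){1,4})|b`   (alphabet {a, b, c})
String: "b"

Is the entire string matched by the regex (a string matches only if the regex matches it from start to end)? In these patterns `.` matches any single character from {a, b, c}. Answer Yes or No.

Yes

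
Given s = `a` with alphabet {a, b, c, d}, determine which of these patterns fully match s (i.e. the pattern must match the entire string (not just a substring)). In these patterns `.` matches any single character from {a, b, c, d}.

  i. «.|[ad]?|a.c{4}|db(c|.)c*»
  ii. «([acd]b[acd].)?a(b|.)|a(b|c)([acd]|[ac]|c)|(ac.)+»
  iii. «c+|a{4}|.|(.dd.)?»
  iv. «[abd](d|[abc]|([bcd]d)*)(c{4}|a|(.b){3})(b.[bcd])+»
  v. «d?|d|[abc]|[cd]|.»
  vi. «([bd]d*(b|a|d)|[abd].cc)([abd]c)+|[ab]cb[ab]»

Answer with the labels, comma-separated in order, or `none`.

i → match
ii → no match
iii → match
iv → no match
v → match
vi → no match

i, iii, v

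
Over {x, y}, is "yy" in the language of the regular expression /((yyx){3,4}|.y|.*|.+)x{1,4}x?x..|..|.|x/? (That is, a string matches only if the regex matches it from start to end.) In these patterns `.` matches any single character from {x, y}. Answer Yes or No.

Yes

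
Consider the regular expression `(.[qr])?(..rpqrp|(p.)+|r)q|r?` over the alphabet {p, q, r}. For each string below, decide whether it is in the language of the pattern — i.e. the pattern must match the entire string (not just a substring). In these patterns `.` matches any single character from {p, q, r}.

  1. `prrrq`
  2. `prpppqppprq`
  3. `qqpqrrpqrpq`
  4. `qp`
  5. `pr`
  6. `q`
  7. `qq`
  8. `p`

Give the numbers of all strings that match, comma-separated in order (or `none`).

2

1. `prrrq` → no match
2. `prpppqppprq` → match
3. `qqpqrrpqrpq` → no match
4. `qp` → no match
5. `pr` → no match
6. `q` → no match
7. `qq` → no match
8. `p` → no match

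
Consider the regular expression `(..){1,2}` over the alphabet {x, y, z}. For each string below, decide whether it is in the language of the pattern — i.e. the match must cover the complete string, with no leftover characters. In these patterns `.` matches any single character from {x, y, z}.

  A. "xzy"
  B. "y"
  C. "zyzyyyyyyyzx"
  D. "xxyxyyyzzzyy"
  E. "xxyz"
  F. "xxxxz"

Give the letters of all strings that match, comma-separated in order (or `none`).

A. "xzy" → no match
B. "y" → no match
C. "zyzyyyyyyyzx" → no match
D. "xxyxyyyzzzyy" → no match
E. "xxyz" → match
F. "xxxxz" → no match

E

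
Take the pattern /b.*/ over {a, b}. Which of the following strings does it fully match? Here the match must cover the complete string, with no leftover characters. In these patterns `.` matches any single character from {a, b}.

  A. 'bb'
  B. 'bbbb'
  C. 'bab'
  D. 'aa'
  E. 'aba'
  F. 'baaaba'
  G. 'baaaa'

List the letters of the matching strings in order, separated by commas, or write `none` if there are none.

A → match
B → match
C → match
D → no match — must start with 'b'
E → no match — must start with 'b'
F → match
G → match

A, B, C, F, G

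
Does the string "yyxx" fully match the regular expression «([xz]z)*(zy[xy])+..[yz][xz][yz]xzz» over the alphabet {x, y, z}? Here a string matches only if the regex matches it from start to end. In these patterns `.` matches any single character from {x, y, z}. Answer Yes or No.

No

Every match must end with "xzz", but "yyxx" does not.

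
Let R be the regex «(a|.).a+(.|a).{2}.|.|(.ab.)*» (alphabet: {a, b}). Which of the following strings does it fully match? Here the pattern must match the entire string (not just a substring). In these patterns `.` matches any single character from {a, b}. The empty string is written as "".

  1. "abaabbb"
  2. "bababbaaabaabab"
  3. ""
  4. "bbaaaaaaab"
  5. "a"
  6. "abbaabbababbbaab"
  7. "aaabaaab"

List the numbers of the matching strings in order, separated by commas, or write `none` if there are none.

1 → match
2 → no match
3 → match
4 → match
5 → match
6 → no match
7 → no match

1, 3, 4, 5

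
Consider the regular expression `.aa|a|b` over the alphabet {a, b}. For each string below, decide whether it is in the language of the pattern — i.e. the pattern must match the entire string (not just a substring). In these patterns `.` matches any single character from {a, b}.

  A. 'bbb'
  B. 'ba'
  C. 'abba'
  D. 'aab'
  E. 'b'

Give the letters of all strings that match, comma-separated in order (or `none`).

E

A → no match
B → no match
C → no match
D → no match
E → match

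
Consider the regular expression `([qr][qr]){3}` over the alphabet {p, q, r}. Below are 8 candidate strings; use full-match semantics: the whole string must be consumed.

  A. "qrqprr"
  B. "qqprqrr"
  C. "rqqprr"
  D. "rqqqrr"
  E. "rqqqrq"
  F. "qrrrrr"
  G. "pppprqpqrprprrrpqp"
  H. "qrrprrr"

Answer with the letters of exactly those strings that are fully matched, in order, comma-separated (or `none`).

A → no match
B → no match
C → no match
D → match
E → match
F → match
G → no match
H → no match

D, E, F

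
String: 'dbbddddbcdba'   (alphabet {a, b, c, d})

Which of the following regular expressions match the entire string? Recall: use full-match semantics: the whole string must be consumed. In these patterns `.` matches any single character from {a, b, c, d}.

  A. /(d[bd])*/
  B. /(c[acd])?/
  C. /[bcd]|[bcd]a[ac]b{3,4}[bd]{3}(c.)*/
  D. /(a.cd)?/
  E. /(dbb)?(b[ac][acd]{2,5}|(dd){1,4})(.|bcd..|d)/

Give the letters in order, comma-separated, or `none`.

A → no match
B → no match
C → no match
D → no match
E → match

E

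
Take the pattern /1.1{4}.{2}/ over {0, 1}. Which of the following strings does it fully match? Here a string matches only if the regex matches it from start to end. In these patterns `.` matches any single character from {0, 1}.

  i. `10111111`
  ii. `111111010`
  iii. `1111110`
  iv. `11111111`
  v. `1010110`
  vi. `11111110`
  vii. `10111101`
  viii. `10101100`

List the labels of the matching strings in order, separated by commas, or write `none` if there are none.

i → match
ii → no match
iii → no match
iv → match
v → no match
vi → match
vii → match
viii → no match

i, iv, vi, vii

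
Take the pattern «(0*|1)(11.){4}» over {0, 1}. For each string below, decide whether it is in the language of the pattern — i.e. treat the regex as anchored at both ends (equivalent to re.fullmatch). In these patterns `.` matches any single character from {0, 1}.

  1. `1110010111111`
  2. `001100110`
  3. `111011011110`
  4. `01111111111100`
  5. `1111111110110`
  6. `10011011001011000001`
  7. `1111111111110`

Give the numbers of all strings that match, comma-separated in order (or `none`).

5, 7

1 → no match
2 → no match
3 → no match
4 → no match
5 → match
6 → no match
7 → match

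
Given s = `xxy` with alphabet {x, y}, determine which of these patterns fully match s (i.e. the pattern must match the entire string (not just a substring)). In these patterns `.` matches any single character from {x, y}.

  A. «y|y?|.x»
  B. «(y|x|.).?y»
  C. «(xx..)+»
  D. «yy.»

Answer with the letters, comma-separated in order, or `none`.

B

A → no match
B → match
C → no match
D → no match — must start with `yy`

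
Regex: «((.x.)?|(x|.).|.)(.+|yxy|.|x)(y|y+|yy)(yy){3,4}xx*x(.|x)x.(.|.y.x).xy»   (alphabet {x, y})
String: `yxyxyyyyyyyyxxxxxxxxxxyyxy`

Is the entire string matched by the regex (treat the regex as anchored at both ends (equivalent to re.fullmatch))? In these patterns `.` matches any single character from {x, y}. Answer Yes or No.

Yes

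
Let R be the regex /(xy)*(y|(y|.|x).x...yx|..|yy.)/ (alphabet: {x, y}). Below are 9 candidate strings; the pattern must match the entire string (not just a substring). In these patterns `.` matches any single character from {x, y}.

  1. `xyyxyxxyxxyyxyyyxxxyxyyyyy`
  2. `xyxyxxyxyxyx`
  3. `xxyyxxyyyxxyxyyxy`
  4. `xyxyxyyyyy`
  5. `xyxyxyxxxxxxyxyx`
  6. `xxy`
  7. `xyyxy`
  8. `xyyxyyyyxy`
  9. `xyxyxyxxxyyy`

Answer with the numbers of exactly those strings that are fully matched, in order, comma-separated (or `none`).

1 → no match
2 → no match
3 → no match
4 → no match
5 → no match
6 → no match
7 → no match
8 → no match
9 → no match

none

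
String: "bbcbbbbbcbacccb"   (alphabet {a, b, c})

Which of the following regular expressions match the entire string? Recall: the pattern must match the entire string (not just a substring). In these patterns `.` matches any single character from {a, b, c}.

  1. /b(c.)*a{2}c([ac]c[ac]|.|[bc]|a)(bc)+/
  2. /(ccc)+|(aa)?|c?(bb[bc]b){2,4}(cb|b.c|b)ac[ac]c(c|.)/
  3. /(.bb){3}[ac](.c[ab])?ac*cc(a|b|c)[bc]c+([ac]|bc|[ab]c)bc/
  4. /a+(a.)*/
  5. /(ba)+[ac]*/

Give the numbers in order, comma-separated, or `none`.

1 → no match — must end with "bc"
2 → match
3 → no match — must end with "bc"
4 → no match — must start with "a"
5 → no match — must start with "ba"

2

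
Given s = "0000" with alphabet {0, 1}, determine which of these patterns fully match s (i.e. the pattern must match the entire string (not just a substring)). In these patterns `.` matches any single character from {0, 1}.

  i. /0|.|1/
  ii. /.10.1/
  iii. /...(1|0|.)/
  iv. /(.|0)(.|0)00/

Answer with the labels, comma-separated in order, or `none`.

i → no match
ii → no match — must end with "1"
iii → match
iv → match

iii, iv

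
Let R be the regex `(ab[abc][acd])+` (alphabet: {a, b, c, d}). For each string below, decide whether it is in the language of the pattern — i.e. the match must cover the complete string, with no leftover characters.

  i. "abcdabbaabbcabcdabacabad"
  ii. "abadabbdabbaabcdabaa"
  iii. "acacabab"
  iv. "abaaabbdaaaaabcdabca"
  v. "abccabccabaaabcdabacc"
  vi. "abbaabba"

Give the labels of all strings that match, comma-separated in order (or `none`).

i → match
ii → match
iii. "acacabab" → no match — must start with "ab"
iv → no match
v → no match
vi. "abbaabba" → match

i, ii, vi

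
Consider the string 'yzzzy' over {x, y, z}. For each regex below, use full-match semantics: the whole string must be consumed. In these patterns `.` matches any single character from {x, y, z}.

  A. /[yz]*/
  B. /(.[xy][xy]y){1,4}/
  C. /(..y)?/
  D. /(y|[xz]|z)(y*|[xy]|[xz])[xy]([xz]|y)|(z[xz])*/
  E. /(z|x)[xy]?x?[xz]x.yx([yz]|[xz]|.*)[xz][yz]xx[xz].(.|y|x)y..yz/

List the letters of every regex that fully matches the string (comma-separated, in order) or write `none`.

A → match
B → no match
C → no match
D → no match
E → no match — must end with 'yz'

A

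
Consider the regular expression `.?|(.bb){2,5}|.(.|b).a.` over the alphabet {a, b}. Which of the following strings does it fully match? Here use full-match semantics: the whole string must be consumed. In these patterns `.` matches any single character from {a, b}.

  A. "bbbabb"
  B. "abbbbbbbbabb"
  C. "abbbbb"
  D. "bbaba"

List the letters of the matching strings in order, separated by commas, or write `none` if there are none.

A → match
B → match
C → match
D → no match

A, B, C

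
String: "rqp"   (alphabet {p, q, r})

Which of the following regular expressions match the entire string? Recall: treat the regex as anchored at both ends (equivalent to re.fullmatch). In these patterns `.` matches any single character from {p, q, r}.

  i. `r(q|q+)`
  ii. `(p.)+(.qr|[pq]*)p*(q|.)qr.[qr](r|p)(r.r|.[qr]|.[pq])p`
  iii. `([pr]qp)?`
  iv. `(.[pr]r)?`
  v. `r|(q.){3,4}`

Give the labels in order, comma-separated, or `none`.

iii

i → no match — must end with "q"
ii → no match — must start with "p"
iii → match
iv → no match
v → no match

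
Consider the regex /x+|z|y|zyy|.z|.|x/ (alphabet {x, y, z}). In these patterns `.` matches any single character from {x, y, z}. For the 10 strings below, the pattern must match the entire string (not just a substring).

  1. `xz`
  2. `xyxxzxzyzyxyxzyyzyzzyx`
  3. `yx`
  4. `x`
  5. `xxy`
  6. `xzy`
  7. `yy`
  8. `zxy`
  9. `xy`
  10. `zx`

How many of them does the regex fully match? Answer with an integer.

2

1 → match
2 → no match
3 → no match
4 → match
5 → no match
6 → no match
7 → no match
8 → no match
9 → no match
10 → no match
Total matched: 2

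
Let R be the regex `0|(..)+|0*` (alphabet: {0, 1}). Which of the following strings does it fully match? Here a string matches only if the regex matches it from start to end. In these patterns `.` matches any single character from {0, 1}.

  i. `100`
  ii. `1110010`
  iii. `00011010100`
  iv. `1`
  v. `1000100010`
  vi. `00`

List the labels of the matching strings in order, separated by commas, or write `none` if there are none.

v, vi

i → no match
ii → no match
iii → no match
iv → no match
v → match
vi → match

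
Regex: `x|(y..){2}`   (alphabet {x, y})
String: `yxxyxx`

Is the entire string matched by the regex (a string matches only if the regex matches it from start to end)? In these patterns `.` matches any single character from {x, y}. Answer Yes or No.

Yes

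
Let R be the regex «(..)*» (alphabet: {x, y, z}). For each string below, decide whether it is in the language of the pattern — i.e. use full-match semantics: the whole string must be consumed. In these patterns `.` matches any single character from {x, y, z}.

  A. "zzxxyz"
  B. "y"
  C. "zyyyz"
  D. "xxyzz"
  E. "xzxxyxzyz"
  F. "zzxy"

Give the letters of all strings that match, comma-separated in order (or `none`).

A, F

A → match
B → no match
C → no match
D → no match
E → no match
F → match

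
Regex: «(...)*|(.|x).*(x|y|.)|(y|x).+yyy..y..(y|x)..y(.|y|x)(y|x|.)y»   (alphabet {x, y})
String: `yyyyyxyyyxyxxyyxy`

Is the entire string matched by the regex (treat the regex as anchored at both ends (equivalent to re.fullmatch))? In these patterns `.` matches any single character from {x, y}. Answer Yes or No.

Yes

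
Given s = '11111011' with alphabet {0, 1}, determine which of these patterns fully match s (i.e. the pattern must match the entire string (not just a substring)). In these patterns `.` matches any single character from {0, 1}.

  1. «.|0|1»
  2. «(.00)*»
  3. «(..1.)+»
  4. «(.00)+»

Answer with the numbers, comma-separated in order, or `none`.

3

1 → no match
2 → no match
3 → match
4 → no match — must end with '00'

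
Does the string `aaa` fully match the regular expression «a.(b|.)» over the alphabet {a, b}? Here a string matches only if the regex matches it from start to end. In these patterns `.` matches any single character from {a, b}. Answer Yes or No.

Yes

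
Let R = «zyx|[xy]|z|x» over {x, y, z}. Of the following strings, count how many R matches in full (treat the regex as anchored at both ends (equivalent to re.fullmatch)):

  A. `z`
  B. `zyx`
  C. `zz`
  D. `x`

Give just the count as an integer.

A → match
B → match
C → no match
D → match
Total matched: 3

3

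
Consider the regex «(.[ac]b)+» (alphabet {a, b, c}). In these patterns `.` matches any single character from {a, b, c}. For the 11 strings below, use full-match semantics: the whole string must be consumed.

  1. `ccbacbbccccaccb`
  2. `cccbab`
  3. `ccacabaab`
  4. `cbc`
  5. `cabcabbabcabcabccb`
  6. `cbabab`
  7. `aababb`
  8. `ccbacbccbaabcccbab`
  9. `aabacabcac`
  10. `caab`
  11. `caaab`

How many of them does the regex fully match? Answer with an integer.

1 → no match
2 → no match
3 → no match
4 → no match — must end with `b`
5 → match
6 → no match
7 → no match
8 → no match
9 → no match — must end with `b`
10 → no match
11 → no match
Total matched: 1

1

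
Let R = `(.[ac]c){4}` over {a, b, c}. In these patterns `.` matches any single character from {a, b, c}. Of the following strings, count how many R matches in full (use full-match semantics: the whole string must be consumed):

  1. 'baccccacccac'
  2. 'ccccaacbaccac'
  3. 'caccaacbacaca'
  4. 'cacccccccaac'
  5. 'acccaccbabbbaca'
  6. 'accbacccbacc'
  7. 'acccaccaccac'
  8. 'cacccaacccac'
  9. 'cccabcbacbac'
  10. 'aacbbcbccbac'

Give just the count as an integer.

3

1 → match
2 → no match
3 → no match — must end with 'c'
4 → match
5 → no match — must end with 'c'
6 → no match
7 → match
8 → no match
9 → no match
10 → no match
Total matched: 3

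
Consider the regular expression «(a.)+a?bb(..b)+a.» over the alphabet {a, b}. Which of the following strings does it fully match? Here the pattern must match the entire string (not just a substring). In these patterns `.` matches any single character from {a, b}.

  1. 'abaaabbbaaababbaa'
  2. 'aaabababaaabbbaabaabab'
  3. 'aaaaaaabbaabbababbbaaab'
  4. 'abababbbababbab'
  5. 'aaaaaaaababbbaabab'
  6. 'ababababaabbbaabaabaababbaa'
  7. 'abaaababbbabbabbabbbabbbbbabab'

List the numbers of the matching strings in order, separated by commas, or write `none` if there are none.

2, 4, 7

1 → no match
2 → match
3 → no match
4 → match
5 → no match
6 → no match
7 → match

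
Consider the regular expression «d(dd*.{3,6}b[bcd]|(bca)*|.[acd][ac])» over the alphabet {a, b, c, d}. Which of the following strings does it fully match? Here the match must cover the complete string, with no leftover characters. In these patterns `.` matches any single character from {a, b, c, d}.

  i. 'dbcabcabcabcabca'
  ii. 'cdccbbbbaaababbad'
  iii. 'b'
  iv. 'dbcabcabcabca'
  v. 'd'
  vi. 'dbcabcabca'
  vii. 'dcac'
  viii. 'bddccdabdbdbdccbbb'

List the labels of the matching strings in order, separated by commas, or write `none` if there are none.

i, iv, v, vi, vii

i → match
ii → no match — must start with 'd'
iii → no match — must start with 'd'
iv → match
v → match
vi → match
vii → match
viii → no match — must start with 'd'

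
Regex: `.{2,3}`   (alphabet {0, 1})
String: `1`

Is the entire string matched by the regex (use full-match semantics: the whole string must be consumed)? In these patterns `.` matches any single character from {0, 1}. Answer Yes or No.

No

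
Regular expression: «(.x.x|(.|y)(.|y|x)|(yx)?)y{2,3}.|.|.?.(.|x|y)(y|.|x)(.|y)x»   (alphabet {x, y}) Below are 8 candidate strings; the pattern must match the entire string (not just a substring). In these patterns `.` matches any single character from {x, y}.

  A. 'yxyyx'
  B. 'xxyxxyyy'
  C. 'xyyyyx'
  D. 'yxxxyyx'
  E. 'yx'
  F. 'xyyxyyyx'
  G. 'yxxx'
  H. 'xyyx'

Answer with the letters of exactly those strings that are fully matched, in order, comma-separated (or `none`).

A, C, D

A → match
B → no match
C → match
D → match
E → no match
F → no match
G → no match
H → no match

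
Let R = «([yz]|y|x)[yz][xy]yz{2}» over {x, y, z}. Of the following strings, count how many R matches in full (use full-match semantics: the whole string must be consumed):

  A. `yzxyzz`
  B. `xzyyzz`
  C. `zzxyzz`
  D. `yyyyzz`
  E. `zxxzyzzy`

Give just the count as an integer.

A → match
B → match
C → match
D → match
E → no match — must end with `z`
Total matched: 4

4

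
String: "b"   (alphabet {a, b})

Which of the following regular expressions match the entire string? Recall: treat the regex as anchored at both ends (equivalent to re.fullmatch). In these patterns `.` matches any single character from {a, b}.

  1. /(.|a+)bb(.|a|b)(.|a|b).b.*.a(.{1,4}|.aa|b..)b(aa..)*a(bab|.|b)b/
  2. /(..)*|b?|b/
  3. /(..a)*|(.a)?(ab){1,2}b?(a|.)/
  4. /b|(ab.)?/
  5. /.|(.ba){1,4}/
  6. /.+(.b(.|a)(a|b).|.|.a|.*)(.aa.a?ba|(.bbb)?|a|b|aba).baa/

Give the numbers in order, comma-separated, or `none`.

1 → no match
2 → match
3 → no match
4 → match
5 → match
6 → no match — must end with "baa"

2, 4, 5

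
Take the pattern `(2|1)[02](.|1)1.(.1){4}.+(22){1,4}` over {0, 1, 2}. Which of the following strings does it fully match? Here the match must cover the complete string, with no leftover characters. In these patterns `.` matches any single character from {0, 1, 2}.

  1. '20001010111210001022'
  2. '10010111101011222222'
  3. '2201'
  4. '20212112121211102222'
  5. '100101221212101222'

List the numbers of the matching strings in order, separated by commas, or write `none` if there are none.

2, 4

1 → no match
2 → match
3 → no match — must end with '22'
4 → match
5 → no match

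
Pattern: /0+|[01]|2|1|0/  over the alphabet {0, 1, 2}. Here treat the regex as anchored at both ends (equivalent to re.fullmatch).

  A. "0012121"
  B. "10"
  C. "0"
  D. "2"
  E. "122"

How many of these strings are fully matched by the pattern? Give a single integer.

2

A. "0012121" → no match
B. "10" → no match
C. "0" → match
D. "2" → match
E. "122" → no match
Total matched: 2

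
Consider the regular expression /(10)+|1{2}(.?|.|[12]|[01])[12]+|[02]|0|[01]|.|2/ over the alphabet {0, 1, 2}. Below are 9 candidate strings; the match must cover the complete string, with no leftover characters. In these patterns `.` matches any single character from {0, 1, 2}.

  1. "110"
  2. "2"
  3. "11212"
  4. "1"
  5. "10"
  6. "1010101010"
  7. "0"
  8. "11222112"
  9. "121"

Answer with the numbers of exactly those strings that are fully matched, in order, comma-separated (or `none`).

1 → no match
2 → match
3 → match
4 → match
5 → match
6 → match
7 → match
8 → match
9 → no match

2, 3, 4, 5, 6, 7, 8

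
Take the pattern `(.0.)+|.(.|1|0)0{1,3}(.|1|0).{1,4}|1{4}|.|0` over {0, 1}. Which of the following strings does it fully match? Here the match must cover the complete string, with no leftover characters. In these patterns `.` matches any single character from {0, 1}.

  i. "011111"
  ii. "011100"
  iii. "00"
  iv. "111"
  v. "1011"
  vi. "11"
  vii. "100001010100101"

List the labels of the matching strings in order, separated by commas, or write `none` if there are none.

i → no match
ii → no match
iii → no match
iv → no match
v → no match
vi → no match
vii → no match

none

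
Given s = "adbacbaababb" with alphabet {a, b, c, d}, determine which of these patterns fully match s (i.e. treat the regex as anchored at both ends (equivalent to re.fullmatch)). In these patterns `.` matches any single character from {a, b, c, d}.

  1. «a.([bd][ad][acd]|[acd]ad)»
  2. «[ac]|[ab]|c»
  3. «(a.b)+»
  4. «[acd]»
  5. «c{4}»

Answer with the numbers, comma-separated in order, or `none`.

3

1 → no match
2 → no match
3 → match
4 → no match
5 → no match — must start with "c"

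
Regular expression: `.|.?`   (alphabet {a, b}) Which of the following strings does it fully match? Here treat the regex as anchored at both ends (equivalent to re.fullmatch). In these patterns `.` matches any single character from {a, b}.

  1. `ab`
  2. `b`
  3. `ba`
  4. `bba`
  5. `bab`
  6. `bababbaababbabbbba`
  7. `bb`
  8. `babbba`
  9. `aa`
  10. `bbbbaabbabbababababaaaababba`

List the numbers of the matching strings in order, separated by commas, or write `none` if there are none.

2

1 → no match
2 → match
3 → no match
4 → no match
5 → no match
6 → no match
7 → no match
8 → no match
9 → no match
10 → no match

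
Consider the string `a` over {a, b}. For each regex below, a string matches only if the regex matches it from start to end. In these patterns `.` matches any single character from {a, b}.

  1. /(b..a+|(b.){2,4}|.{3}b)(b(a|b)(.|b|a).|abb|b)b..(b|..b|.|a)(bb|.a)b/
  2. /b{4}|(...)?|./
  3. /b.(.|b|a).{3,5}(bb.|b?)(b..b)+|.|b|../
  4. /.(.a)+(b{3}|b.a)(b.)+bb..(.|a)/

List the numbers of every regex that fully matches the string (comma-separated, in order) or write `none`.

2, 3

1 → no match — must end with `b`
2 → match
3 → match
4 → no match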